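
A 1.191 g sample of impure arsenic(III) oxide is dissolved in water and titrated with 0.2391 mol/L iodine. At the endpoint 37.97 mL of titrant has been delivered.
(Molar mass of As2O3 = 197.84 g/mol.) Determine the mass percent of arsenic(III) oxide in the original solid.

As2O3 + 2 I2 + 2 H2O → As2O5 + 4 HI
n(I2) = 0.03797 L × 0.2391 mol/L = 9.079 × 10^-3 mol
From the 1:2 ratio, n(As2O3) = 1/2 × 9.079 × 10^-3 = 4.539 × 10^-3 mol
mass of As2O3 = 4.539 × 10^-3 × 197.84 g/mol = 0.8981 g
% As2O3 = 0.8981 / 1.191 × 100 = 75.40 %

75.40 %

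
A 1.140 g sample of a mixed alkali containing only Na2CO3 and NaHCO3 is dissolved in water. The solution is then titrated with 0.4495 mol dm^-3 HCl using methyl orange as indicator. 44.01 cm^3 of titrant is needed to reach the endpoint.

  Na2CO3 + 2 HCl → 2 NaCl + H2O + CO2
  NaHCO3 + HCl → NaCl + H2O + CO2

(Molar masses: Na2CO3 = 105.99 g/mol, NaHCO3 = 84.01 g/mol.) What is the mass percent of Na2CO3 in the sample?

n(HCl) = 0.04401 × 0.4495 = 0.01978 mol
Let x = n(Na2CO3), y = n(NaHCO3).
Titrant: 2x + 1y = 0.01978;  mass: 105.99x + 84.01y = 1.140
Solving, x = 8.414 × 10^-3 mol, y = 2.954 × 10^-3 mol
mass of Na2CO3 = 8.414 × 10^-3 × 105.99 = 0.8918 g
% Na2CO3 = 0.8918 / 1.140 × 100 = 78.23 %

78.23 %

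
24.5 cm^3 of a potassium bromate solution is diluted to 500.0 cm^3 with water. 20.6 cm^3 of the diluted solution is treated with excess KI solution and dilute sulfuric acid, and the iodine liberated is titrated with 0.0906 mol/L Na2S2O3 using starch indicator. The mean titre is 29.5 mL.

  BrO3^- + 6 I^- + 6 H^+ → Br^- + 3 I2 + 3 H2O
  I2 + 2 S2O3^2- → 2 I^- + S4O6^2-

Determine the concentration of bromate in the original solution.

0.441 mol/L

n(S2O3^2-) = 0.0295 × 0.0906 = 2.67 × 10^-3 mol
n(I2) = n(S2O3^2-)/2 = 1.34 × 10^-3 mol
From the 1:3 ratio, n(BrO3^-) in the aliquot = 1/3 × 1.34 × 10^-3 = 4.45 × 10^-4 mol
[BrO3^-]_dilute = 4.45 × 10^-4 / 0.0206 = 0.0216 mol/L
[BrO3^-]_original = 0.0216 × 500.0/24.5 = 0.441 mol/L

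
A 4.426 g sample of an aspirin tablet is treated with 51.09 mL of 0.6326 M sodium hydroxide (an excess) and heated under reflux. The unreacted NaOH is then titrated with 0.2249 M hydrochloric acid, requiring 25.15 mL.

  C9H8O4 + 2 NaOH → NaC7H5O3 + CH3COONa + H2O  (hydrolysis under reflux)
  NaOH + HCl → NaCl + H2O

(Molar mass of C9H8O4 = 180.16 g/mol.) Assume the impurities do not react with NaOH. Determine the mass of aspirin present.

2.402 g

n(NaOH) added = 0.05109 × 0.6326 = 0.03232 mol
n(HCl) used in back-titration = 0.02515 × 0.2249 = 5.656 × 10^-3 mol
n(NaOH) left over = 5.656 × 10^-3 mol (1:1 ratio)
n(NaOH) consumed by analyte = 0.03232 − 5.656 × 10^-3 = 0.02666 mol
From the 1:2 ratio, n(C9H8O4) = 1/2 × 0.02666 = 0.01333 mol
mass of C9H8O4 = 0.01333 × 180.16 = 2.402 g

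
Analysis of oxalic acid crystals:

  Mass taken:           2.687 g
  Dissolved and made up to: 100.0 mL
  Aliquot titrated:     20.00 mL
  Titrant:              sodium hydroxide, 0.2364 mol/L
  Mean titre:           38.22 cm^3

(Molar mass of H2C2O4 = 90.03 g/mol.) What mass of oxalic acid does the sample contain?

H2C2O4 + 2 NaOH → Na2C2O4 + 2 H2O
n(NaOH) per titration = 0.03822 × 0.2364 = 9.035 × 10^-3 mol
From the 1:2 ratio, n(H2C2O4) in each aliquot = 1/2 × 9.035 × 10^-3 = 4.518 × 10^-3 mol
n(H2C2O4) in the whole flask = 4.518 × 10^-3 × 100.0/20.00 = 0.02259 mol
mass of H2C2O4 = 0.02259 × 90.03 = 2.034 g

2.034 g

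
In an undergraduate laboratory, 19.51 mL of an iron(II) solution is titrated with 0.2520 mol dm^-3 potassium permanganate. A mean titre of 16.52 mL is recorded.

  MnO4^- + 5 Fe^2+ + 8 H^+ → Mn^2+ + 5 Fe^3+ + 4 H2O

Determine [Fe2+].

n(KMnO4) = 0.01652 L × 0.2520 mol/L = 4.163 × 10^-3 mol
From the 5:1 mole ratio, n(Fe2+) = 5/1 × 4.163 × 10^-3 = 0.02082 mol
[Fe2+] = 0.02082 mol / 0.01951 L = 1.067 mol/L

1.067 mol/L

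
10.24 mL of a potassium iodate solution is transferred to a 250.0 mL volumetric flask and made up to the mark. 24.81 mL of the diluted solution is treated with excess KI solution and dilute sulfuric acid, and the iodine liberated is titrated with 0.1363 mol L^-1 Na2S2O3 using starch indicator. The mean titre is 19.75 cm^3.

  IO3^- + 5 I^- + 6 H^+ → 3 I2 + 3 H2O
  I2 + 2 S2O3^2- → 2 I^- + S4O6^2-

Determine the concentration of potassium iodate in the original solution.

0.4415 mol/L

n(S2O3^2-) = 0.01975 × 0.1363 = 2.692 × 10^-3 mol
n(I2) = n(S2O3^2-)/2 = 1.346 × 10^-3 mol
From the 1:3 ratio, n(IO3^-) in the aliquot = 1/3 × 1.346 × 10^-3 = 4.487 × 10^-4 mol
[IO3^-]_dilute = 4.487 × 10^-4 / 0.02481 = 0.01808 mol/L
[IO3^-]_original = 0.01808 × 250.0/10.24 = 0.4415 mol/L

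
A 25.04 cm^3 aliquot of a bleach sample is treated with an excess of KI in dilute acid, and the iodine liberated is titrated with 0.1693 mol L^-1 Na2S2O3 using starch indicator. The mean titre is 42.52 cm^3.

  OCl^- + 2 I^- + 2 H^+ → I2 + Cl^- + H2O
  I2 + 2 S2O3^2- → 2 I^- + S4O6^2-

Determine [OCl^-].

0.1437 mol/L

n(S2O3^2-) = 0.04252 × 0.1693 = 7.199 × 10^-3 mol
n(I2) = n(S2O3^2-)/2 = 3.599 × 10^-3 mol
n(OCl^-) in the aliquot = 3.599 × 10^-3 mol (1:1 ratio)
[OCl^-] = 3.599 × 10^-3 / 0.02504 = 0.1437 mol/L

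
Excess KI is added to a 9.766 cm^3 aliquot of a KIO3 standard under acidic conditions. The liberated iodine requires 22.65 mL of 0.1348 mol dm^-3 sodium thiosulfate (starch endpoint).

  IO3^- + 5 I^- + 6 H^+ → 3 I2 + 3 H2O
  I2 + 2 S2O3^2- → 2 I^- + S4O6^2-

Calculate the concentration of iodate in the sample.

n(S2O3^2-) = 0.02265 × 0.1348 = 3.053 × 10^-3 mol
n(I2) = n(S2O3^2-)/2 = 1.527 × 10^-3 mol
From the 1:3 ratio, n(IO3^-) in the aliquot = 1/3 × 1.527 × 10^-3 = 5.089 × 10^-4 mol
[IO3^-] = 5.089 × 10^-4 / 0.009766 = 0.05211 mol/L

0.05211 mol/L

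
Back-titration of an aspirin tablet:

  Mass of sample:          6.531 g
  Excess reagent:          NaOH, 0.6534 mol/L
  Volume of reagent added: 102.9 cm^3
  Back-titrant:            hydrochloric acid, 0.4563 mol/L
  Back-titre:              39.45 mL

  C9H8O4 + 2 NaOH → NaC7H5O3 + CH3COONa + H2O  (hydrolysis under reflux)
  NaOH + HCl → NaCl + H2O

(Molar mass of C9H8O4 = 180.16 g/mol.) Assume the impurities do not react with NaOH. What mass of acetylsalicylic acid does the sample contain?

4.435 g

n(NaOH) added = 0.1029 × 0.6534 = 0.06723 mol
n(HCl) used in back-titration = 0.03945 × 0.4563 = 0.01800 mol
n(NaOH) left over = 0.01800 mol (1:1 ratio)
n(NaOH) consumed by analyte = 0.06723 − 0.01800 = 0.04923 mol
From the 1:2 ratio, n(C9H8O4) = 1/2 × 0.04923 = 0.02462 mol
mass of C9H8O4 = 0.02462 × 180.16 = 4.435 g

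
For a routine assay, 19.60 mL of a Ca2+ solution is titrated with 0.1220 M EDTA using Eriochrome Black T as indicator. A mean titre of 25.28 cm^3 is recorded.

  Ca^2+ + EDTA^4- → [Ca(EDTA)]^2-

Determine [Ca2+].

n(EDTA) = 0.02528 L × 0.1220 mol/L = 3.084 × 10^-3 mol
n(Ca2+) = 3.084 × 10^-3 mol (1:1 mole ratio)
[Ca2+] = 3.084 × 10^-3 mol / 0.01960 L = 0.1574 mol/L

0.1574 M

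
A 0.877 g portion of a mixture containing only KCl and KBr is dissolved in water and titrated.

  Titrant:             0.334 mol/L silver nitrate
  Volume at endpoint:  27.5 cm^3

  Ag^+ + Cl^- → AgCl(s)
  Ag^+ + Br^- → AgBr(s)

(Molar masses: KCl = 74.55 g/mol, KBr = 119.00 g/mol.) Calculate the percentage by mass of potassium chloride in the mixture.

n(AgNO3) = 0.0275 × 0.334 = 9.19 × 10^-3 mol
Let x = n(KCl), y = n(KBr).
Titrant: 1x + 1y = 9.19 × 10^-3;  mass: 74.55x + 119.00y = 0.877
Solving, x = 4.86 × 10^-3 mol, y = 4.33 × 10^-3 mol
mass of KCl = 4.86 × 10^-3 × 74.55 = 0.362 g
% KCl = 0.362 / 0.877 × 100 = 41.3 %

41.3 %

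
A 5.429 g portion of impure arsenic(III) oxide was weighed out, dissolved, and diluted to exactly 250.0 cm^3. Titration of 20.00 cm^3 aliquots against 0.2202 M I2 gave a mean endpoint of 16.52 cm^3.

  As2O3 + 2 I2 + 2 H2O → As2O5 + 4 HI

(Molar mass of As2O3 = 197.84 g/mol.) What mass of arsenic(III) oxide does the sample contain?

4.498 g

n(I2) per titration = 0.01652 × 0.2202 = 3.638 × 10^-3 mol
From the 1:2 ratio, n(As2O3) in each aliquot = 1/2 × 3.638 × 10^-3 = 1.819 × 10^-3 mol
n(As2O3) in the whole flask = 1.819 × 10^-3 × 250.0/20.00 = 0.02274 mol
mass of As2O3 = 0.02274 × 197.84 = 4.498 g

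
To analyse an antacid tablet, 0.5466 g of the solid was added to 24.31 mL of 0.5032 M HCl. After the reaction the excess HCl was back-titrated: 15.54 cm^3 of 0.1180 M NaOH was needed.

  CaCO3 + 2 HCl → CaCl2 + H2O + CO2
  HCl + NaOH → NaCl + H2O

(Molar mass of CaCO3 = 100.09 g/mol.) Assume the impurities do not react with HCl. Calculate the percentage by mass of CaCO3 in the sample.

95.21 %

n(HCl) added = 0.02431 × 0.5032 = 0.01223 mol
n(NaOH) used in back-titration = 0.01554 × 0.1180 = 1.834 × 10^-3 mol
n(HCl) left over = 1.834 × 10^-3 mol (1:1 ratio)
n(HCl) consumed by analyte = 0.01223 − 1.834 × 10^-3 = 0.01040 mol
From the 1:2 ratio, n(CaCO3) = 1/2 × 0.01040 = 5.200 × 10^-3 mol
mass of CaCO3 = 5.200 × 10^-3 × 100.09 = 0.5204 g
% CaCO3 = 0.5204 / 0.5466 × 100 = 95.21 %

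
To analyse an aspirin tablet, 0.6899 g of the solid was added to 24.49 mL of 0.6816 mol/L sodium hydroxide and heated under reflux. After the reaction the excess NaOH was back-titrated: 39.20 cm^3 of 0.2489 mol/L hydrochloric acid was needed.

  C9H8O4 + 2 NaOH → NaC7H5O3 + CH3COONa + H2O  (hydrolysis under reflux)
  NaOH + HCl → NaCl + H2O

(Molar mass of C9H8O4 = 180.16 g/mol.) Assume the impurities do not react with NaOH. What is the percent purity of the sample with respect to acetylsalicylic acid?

n(NaOH) added = 0.02449 × 0.6816 = 0.01669 mol
n(HCl) used in back-titration = 0.03920 × 0.2489 = 9.757 × 10^-3 mol
n(NaOH) left over = 9.757 × 10^-3 mol (1:1 ratio)
n(NaOH) consumed by analyte = 0.01669 − 9.757 × 10^-3 = 6.936 × 10^-3 mol
From the 1:2 ratio, n(C9H8O4) = 1/2 × 6.936 × 10^-3 = 3.468 × 10^-3 mol
mass of C9H8O4 = 3.468 × 10^-3 × 180.16 = 0.6248 g
% C9H8O4 = 0.6248 / 0.6899 × 100 = 90.56 %

90.56 %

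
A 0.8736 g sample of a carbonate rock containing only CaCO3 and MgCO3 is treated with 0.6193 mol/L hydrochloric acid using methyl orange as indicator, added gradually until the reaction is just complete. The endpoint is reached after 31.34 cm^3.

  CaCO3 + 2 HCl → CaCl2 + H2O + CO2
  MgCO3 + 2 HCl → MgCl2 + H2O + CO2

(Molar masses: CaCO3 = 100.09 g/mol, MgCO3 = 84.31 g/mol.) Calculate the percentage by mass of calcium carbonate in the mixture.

n(HCl) = 0.03134 × 0.6193 = 0.01941 mol
Let x = n(CaCO3), y = n(MgCO3).
Titrant: 2x + 2y = 0.01941;  mass: 100.09x + 84.31y = 0.8736
Solving, x = 3.512 × 10^-3 mol, y = 6.192 × 10^-3 mol
mass of CaCO3 = 3.512 × 10^-3 × 100.09 = 0.3515 g
% CaCO3 = 0.3515 / 0.8736 × 100 = 40.24 %

40.24 %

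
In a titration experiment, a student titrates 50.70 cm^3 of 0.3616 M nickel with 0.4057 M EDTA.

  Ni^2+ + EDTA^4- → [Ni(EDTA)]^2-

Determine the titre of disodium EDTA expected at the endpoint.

45.19 mL

n(Ni2+) = 0.05070 L × 0.3616 mol/L = 0.01833 mol
n(EDTA) = 0.01833 mol (1:1 stoichiometry)
V(EDTA) = 0.01833 mol / 0.4057 mol/L = 0.04519 L = 45.19 mL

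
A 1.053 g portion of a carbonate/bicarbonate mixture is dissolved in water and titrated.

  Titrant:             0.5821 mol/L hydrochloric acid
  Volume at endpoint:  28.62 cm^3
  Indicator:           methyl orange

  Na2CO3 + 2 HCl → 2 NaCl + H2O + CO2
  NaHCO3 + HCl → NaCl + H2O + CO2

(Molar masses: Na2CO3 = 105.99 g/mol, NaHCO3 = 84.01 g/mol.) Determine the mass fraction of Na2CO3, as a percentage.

n(HCl) = 0.02862 × 0.5821 = 0.01666 mol
Let x = n(Na2CO3), y = n(NaHCO3).
Titrant: 2x + 1y = 0.01666;  mass: 105.99x + 84.01y = 1.053
Solving, x = 5.587 × 10^-3 mol, y = 5.485 × 10^-3 mol
mass of Na2CO3 = 5.587 × 10^-3 × 105.99 = 0.5922 g
% Na2CO3 = 0.5922 / 1.053 × 100 = 56.24 %

56.24 %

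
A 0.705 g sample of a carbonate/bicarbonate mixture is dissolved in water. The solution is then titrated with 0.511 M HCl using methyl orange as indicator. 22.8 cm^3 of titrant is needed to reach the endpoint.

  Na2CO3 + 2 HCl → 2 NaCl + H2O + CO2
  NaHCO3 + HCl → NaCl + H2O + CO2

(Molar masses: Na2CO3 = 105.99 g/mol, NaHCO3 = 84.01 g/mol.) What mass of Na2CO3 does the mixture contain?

0.468 g

n(HCl) = 0.0228 × 0.511 = 0.0117 mol
Let x = n(Na2CO3), y = n(NaHCO3).
Titrant: 2x + 1y = 0.0117;  mass: 105.99x + 84.01y = 0.705
Solving, x = 4.41 × 10^-3 mol, y = 2.82 × 10^-3 mol
mass of Na2CO3 = 4.41 × 10^-3 × 105.99 = 0.468 g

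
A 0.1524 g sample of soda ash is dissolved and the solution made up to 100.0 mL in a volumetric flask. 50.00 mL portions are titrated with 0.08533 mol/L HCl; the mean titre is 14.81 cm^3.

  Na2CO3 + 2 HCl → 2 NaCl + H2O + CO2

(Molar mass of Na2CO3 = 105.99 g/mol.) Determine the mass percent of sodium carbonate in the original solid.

87.89 %

n(HCl) per titration = 0.01481 × 0.08533 = 1.264 × 10^-3 mol
From the 1:2 ratio, n(Na2CO3) in each aliquot = 1/2 × 1.264 × 10^-3 = 6.319 × 10^-4 mol
n(Na2CO3) in the whole flask = 6.319 × 10^-4 × 100.0/50.00 = 1.264 × 10^-3 mol
mass of Na2CO3 = 1.264 × 10^-3 × 105.99 = 0.1339 g
% Na2CO3 = 0.1339 / 0.1524 × 100 = 87.89 %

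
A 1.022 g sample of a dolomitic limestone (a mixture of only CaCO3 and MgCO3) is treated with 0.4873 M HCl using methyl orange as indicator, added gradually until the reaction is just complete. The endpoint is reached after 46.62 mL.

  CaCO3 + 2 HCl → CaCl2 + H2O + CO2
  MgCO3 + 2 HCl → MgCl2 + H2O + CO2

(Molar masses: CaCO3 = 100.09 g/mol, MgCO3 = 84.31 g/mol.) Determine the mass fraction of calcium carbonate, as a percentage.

39.92 %

n(HCl) = 0.04662 × 0.4873 = 0.02272 mol
Let x = n(CaCO3), y = n(MgCO3).
Titrant: 2x + 2y = 0.02272;  mass: 100.09x + 84.31y = 1.022
Solving, x = 4.076 × 10^-3 mol, y = 7.283 × 10^-3 mol
mass of CaCO3 = 4.076 × 10^-3 × 100.09 = 0.4080 g
% CaCO3 = 0.4080 / 1.022 × 100 = 39.92 %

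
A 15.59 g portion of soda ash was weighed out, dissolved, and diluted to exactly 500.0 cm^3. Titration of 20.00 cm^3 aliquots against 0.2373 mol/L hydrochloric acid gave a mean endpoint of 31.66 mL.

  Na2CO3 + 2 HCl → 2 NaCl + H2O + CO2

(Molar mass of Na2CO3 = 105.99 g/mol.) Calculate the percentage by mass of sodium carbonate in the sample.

63.85 %

n(HCl) per titration = 0.03166 × 0.2373 = 7.513 × 10^-3 mol
From the 1:2 ratio, n(Na2CO3) in each aliquot = 1/2 × 7.513 × 10^-3 = 3.756 × 10^-3 mol
n(Na2CO3) in the whole flask = 3.756 × 10^-3 × 500.0/20.00 = 0.09391 mol
mass of Na2CO3 = 0.09391 × 105.99 = 9.954 g
% Na2CO3 = 9.954 / 15.59 × 100 = 63.85 %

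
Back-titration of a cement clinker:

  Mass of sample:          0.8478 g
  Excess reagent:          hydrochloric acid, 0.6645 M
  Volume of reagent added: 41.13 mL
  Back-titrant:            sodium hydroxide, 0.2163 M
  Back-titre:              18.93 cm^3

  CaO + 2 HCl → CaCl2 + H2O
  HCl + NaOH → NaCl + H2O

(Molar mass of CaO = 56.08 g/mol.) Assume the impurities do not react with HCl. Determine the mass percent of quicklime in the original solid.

76.85 %

n(HCl) added = 0.04113 × 0.6645 = 0.02733 mol
n(NaOH) used in back-titration = 0.01893 × 0.2163 = 4.095 × 10^-3 mol
n(HCl) left over = 4.095 × 10^-3 mol (1:1 ratio)
n(HCl) consumed by analyte = 0.02733 − 4.095 × 10^-3 = 0.02324 mol
From the 1:2 ratio, n(CaO) = 1/2 × 0.02324 = 0.01162 mol
mass of CaO = 0.01162 × 56.08 = 0.6515 g
% CaO = 0.6515 / 0.8478 × 100 = 76.85 %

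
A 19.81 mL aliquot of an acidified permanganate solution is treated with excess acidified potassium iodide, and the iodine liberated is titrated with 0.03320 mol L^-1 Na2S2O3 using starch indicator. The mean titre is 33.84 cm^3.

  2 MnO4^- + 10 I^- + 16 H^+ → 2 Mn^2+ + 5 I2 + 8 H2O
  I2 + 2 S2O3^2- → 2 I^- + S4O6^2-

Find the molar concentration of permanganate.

n(S2O3^2-) = 0.03384 × 0.03320 = 1.123 × 10^-3 mol
n(I2) = n(S2O3^2-)/2 = 5.617 × 10^-4 mol
From the 2:5 ratio, n(MnO4^-) in the aliquot = 2/5 × 5.617 × 10^-4 = 2.247 × 10^-4 mol
[MnO4^-] = 2.247 × 10^-4 / 0.01981 = 0.01134 mol/L

0.01134 mol/L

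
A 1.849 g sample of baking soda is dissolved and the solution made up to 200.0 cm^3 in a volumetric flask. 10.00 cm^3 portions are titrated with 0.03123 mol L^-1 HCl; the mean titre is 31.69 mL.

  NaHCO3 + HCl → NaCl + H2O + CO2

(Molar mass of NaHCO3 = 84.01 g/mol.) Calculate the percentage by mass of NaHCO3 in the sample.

89.93 %

n(HCl) per titration = 0.03169 × 0.03123 = 9.897 × 10^-4 mol
n(NaHCO3) in each aliquot = 9.897 × 10^-4 mol (1:1 ratio)
n(NaHCO3) in the whole flask = 9.897 × 10^-4 × 200.0/10.00 = 0.01979 mol
mass of NaHCO3 = 0.01979 × 84.01 = 1.663 g
% NaHCO3 = 1.663 / 1.849 × 100 = 89.93 %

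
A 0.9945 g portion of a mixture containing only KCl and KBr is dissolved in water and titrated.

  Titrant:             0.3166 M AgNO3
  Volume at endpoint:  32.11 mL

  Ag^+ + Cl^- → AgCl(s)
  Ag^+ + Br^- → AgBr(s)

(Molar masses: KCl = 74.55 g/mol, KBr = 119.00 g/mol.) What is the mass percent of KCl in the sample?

n(AgNO3) = 0.03211 × 0.3166 = 0.01017 mol
Let x = n(KCl), y = n(KBr).
Titrant: 1x + 1y = 0.01017;  mass: 74.55x + 119.00y = 0.9945
Solving, x = 4.843 × 10^-3 mol, y = 5.323 × 10^-3 mol
mass of KCl = 4.843 × 10^-3 × 74.55 = 0.3610 g
% KCl = 0.3610 / 0.9945 × 100 = 36.30 %

36.30 %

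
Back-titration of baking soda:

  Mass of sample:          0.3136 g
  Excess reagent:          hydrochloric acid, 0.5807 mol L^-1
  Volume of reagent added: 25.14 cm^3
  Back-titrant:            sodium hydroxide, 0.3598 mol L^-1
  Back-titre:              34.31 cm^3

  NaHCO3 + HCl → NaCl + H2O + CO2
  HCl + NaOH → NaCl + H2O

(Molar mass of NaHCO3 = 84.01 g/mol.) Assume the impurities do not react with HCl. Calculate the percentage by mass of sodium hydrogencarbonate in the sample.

n(HCl) added = 0.02514 × 0.5807 = 0.01460 mol
n(NaOH) used in back-titration = 0.03431 × 0.3598 = 0.01234 mol
n(HCl) left over = 0.01234 mol (1:1 ratio)
n(HCl) consumed by analyte = 0.01460 − 0.01234 = 2.254 × 10^-3 mol
n(NaHCO3) = 2.254 × 10^-3 mol (1:1 ratio)
mass of NaHCO3 = 2.254 × 10^-3 × 84.01 = 0.1894 g
% NaHCO3 = 0.1894 / 0.3136 × 100 = 60.38 %

60.38 %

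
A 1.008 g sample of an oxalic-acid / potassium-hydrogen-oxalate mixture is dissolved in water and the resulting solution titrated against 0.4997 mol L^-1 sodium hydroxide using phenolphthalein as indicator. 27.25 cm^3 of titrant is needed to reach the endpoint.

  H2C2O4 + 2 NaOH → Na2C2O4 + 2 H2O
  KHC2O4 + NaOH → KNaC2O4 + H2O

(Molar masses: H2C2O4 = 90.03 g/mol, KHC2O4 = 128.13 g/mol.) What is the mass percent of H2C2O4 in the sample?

39.58 %

n(NaOH) = 0.02725 × 0.4997 = 0.01362 mol
Let x = n(H2C2O4), y = n(KHC2O4).
Titrant: 2x + 1y = 0.01362;  mass: 90.03x + 128.13y = 1.008
Solving, x = 4.432 × 10^-3 mol, y = 4.753 × 10^-3 mol
mass of H2C2O4 = 4.432 × 10^-3 × 90.03 = 0.3990 g
% H2C2O4 = 0.3990 / 1.008 × 100 = 39.58 %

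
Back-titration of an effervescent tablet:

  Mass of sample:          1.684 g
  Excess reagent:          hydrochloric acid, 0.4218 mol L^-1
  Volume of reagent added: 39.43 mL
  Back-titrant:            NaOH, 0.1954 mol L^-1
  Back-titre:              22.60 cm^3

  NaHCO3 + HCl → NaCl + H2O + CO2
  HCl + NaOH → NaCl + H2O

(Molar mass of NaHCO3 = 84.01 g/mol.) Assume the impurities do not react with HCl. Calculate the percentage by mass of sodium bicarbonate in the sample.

60.94 %

n(HCl) added = 0.03943 × 0.4218 = 0.01663 mol
n(NaOH) used in back-titration = 0.02260 × 0.1954 = 4.416 × 10^-3 mol
n(HCl) left over = 4.416 × 10^-3 mol (1:1 ratio)
n(HCl) consumed by analyte = 0.01663 − 4.416 × 10^-3 = 0.01222 mol
n(NaHCO3) = 0.01222 mol (1:1 ratio)
mass of NaHCO3 = 0.01222 × 84.01 = 1.026 g
% NaHCO3 = 1.026 / 1.684 × 100 = 60.94 %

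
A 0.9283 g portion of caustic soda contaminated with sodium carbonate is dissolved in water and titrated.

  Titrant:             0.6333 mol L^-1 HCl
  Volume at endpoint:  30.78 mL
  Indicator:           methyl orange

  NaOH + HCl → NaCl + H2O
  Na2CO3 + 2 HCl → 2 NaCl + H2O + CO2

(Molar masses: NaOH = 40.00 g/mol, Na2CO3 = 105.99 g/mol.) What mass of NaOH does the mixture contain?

n(HCl) = 0.03078 × 0.6333 = 0.01949 mol
Let x = n(NaOH), y = n(Na2CO3).
Titrant: 1x + 2y = 0.01949;  mass: 40.00x + 105.99y = 0.9283
Solving, x = 8.059 × 10^-3 mol, y = 5.717 × 10^-3 mol
mass of NaOH = 8.059 × 10^-3 × 40.00 = 0.3224 g

0.3224 g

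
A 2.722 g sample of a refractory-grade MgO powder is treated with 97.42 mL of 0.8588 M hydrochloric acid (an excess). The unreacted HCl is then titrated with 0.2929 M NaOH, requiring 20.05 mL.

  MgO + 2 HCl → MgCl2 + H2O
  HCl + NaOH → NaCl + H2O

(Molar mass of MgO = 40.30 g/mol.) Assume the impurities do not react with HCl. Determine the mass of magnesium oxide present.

n(HCl) added = 0.09742 × 0.8588 = 0.08366 mol
n(NaOH) used in back-titration = 0.02005 × 0.2929 = 5.873 × 10^-3 mol
n(HCl) left over = 5.873 × 10^-3 mol (1:1 ratio)
n(HCl) consumed by analyte = 0.08366 − 5.873 × 10^-3 = 0.07779 mol
From the 1:2 ratio, n(MgO) = 1/2 × 0.07779 = 0.03890 mol
mass of MgO = 0.03890 × 40.30 = 1.568 g

1.568 g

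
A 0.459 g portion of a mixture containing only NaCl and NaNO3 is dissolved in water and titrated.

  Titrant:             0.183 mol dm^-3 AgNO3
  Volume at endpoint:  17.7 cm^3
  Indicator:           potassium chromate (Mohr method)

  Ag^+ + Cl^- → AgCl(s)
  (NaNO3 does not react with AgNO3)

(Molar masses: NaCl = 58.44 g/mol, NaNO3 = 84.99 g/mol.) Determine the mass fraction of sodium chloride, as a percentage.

n(AgNO3) = 0.0177 × 0.183 = 3.24 × 10^-3 mol
Let x = n(NaCl), y = n(NaNO3).
Titrant: 1x = 3.24 × 10^-3;  mass: 58.44x + 84.99y = 0.459
Solving, x = 3.24 × 10^-3 mol, y = 3.17 × 10^-3 mol
mass of NaCl = 3.24 × 10^-3 × 58.44 = 0.189 g
% NaCl = 0.189 / 0.459 × 100 = 41.2 %

41.2 %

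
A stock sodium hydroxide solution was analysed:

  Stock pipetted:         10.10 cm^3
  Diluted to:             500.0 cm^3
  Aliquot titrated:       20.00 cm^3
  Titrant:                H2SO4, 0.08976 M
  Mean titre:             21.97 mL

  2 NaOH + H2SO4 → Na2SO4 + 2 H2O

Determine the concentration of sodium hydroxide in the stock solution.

n(H2SO4) = 0.02197 × 0.08976 = 1.972 × 10^-3 mol
From the 2:1 ratio, n(NaOH) in the aliquot = 2/1 × 1.972 × 10^-3 = 3.944 × 10^-3 mol
[NaOH]_dilute = 3.944 × 10^-3 / 0.02000 = 0.1972 mol/L
Dilution factor = 500.0 / 10.10 = 49.50
[NaOH]_stock = 0.1972 × 49.50 = 9.763 mol/L

9.763 M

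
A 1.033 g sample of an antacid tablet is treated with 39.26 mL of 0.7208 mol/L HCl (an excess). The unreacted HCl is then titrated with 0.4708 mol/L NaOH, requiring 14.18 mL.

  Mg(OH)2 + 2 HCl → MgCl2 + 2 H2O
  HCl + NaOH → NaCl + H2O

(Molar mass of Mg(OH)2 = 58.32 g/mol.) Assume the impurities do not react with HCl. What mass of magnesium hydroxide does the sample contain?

n(HCl) added = 0.03926 × 0.7208 = 0.02830 mol
n(NaOH) used in back-titration = 0.01418 × 0.4708 = 6.676 × 10^-3 mol
n(HCl) left over = 6.676 × 10^-3 mol (1:1 ratio)
n(HCl) consumed by analyte = 0.02830 − 6.676 × 10^-3 = 0.02162 mol
From the 1:2 ratio, n(Mg(OH)2) = 1/2 × 0.02162 = 0.01081 mol
mass of Mg(OH)2 = 0.01081 × 58.32 = 0.6305 g

0.6305 g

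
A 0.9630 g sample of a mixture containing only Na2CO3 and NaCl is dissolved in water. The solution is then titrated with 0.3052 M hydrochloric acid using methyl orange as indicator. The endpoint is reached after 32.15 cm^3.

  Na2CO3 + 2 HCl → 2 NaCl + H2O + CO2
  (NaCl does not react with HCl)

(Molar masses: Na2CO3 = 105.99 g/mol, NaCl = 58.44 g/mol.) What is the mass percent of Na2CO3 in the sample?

n(HCl) = 0.03215 × 0.3052 = 9.812 × 10^-3 mol
Let x = n(Na2CO3), y = n(NaCl).
Titrant: 2x = 9.812 × 10^-3;  mass: 105.99x + 58.44y = 0.9630
Solving, x = 4.906 × 10^-3 mol, y = 7.580 × 10^-3 mol
mass of Na2CO3 = 4.906 × 10^-3 × 105.99 = 0.5200 g
% Na2CO3 = 0.5200 / 0.9630 × 100 = 54.00 %

54.00 %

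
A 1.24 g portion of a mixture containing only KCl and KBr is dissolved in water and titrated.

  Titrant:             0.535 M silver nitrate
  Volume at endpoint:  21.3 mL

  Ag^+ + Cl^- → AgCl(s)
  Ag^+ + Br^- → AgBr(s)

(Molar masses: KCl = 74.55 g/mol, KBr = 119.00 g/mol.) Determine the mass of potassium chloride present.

n(AgNO3) = 0.0213 × 0.535 = 0.0114 mol
Let x = n(KCl), y = n(KBr).
Titrant: 1x + 1y = 0.0114;  mass: 74.55x + 119.00y = 1.24
Solving, x = 2.61 × 10^-3 mol, y = 8.78 × 10^-3 mol
mass of KCl = 2.61 × 10^-3 × 74.55 = 0.195 g

0.195 g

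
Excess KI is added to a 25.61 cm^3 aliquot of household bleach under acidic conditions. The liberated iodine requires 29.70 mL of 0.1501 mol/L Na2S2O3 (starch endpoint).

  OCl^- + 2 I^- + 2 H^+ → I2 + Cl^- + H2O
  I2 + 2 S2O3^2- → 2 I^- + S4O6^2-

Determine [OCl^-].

n(S2O3^2-) = 0.02970 × 0.1501 = 4.458 × 10^-3 mol
n(I2) = n(S2O3^2-)/2 = 2.229 × 10^-3 mol
n(OCl^-) in the aliquot = 2.229 × 10^-3 mol (1:1 ratio)
[OCl^-] = 2.229 × 10^-3 / 0.02561 = 0.08704 mol/L

0.08704 mol/L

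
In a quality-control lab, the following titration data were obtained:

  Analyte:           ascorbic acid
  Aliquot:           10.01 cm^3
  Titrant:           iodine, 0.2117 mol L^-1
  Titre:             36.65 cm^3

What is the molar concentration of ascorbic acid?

0.7751 mol/L

C6H8O6 + I2 → C6H6O6 + 2 HI
n(I2) = 0.03665 L × 0.2117 mol/L = 7.759 × 10^-3 mol
n(C6H8O6) = 7.759 × 10^-3 mol (1:1 mole ratio)
[C6H8O6] = 7.759 × 10^-3 mol / 0.01001 L = 0.7751 mol/L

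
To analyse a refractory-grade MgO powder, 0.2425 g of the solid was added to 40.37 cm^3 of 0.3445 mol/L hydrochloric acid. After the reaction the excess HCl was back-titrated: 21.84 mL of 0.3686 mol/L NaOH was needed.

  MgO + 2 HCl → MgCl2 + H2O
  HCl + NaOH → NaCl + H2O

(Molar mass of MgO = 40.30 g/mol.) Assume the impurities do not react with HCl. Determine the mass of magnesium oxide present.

n(HCl) added = 0.04037 × 0.3445 = 0.01391 mol
n(NaOH) used in back-titration = 0.02184 × 0.3686 = 8.050 × 10^-3 mol
n(HCl) left over = 8.050 × 10^-3 mol (1:1 ratio)
n(HCl) consumed by analyte = 0.01391 − 8.050 × 10^-3 = 5.857 × 10^-3 mol
From the 1:2 ratio, n(MgO) = 1/2 × 5.857 × 10^-3 = 2.929 × 10^-3 mol
mass of MgO = 2.929 × 10^-3 × 40.30 = 0.1180 g

0.1180 g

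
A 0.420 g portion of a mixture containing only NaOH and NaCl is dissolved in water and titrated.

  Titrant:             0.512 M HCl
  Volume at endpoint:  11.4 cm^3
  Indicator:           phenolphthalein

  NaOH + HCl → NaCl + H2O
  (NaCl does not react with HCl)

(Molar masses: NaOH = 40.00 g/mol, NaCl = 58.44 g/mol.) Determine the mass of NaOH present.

n(HCl) = 0.0114 × 0.512 = 5.84 × 10^-3 mol
Let x = n(NaOH), y = n(NaCl).
Titrant: 1x = 5.84 × 10^-3;  mass: 40.00x + 58.44y = 0.420
Solving, x = 5.84 × 10^-3 mol, y = 3.19 × 10^-3 mol
mass of NaOH = 5.84 × 10^-3 × 40.00 = 0.233 g

0.233 g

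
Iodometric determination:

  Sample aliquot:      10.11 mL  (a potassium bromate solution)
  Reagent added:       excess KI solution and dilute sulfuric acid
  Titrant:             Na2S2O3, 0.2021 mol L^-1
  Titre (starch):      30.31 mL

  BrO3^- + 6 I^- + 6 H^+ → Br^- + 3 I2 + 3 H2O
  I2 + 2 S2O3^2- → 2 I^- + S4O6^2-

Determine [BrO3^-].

n(S2O3^2-) = 0.03031 × 0.2021 = 6.126 × 10^-3 mol
n(I2) = n(S2O3^2-)/2 = 3.063 × 10^-3 mol
From the 1:3 ratio, n(BrO3^-) in the aliquot = 1/3 × 3.063 × 10^-3 = 1.021 × 10^-3 mol
[BrO3^-] = 1.021 × 10^-3 / 0.01011 = 0.1010 mol/L

0.1010 mol/L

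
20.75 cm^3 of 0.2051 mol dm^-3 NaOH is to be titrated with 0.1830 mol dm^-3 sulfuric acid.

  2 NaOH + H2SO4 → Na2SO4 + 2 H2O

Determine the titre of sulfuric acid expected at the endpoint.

11.63 mL

n(NaOH) = 0.02075 L × 0.2051 mol/L = 4.256 × 10^-3 mol
From the 1:2 stoichiometry, n(H2SO4) = 1/2 × 4.256 × 10^-3 = 2.128 × 10^-3 mol
V(H2SO4) = 2.128 × 10^-3 mol / 0.1830 mol/L = 0.01163 L = 11.63 mL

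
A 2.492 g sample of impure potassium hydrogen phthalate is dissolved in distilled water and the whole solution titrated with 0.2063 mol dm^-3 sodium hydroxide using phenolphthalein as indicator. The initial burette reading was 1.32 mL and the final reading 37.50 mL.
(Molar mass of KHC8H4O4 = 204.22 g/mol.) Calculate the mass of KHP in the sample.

1.524 g

KHC8H4O4 + NaOH → KNaC8H4O4 + H2O
n(NaOH) = 0.03618 L × 0.2063 mol/L = 7.464 × 10^-3 mol
n(KHC8H4O4) = 7.464 × 10^-3 mol (1:1 ratio)
mass of KHC8H4O4 = 7.464 × 10^-3 × 204.22 g/mol = 1.524 g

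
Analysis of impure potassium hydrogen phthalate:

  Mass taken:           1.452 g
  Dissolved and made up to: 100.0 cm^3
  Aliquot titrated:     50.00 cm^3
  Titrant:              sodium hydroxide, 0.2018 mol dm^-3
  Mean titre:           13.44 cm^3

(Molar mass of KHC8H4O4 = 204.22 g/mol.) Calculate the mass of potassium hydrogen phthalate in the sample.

KHC8H4O4 + NaOH → KNaC8H4O4 + H2O
n(NaOH) per titration = 0.01344 × 0.2018 = 2.712 × 10^-3 mol
n(KHC8H4O4) in each aliquot = 2.712 × 10^-3 mol (1:1 ratio)
n(KHC8H4O4) in the whole flask = 2.712 × 10^-3 × 100.0/50.00 = 5.424 × 10^-3 mol
mass of KHC8H4O4 = 5.424 × 10^-3 × 204.22 = 1.108 g

1.108 g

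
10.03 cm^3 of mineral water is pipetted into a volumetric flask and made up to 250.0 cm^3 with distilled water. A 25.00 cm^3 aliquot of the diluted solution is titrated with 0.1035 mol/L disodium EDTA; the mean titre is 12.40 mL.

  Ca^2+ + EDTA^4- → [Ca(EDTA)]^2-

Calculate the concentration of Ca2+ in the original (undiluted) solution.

n(EDTA) = 0.01240 × 0.1035 = 1.283 × 10^-3 mol
n(Ca2+) in the aliquot = 1.283 × 10^-3 mol (1:1 ratio)
[Ca2+]_dilute = 1.283 × 10^-3 / 0.02500 = 0.05134 mol/L
Dilution factor = 250.0 / 10.03 = 24.93
[Ca2+]_stock = 0.05134 × 24.93 = 1.280 mol/L

1.280 mol/L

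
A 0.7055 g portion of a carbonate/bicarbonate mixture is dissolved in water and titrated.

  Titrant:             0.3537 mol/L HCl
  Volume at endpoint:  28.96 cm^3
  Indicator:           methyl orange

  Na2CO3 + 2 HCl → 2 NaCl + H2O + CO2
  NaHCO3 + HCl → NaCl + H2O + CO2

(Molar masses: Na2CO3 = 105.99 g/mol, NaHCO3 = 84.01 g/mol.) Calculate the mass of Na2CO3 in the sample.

n(HCl) = 0.02896 × 0.3537 = 0.01024 mol
Let x = n(Na2CO3), y = n(NaHCO3).
Titrant: 2x + 1y = 0.01024;  mass: 105.99x + 84.01y = 0.7055
Solving, x = 2.499 × 10^-3 mol, y = 5.245 × 10^-3 mol
mass of Na2CO3 = 2.499 × 10^-3 × 105.99 = 0.2649 g

0.2649 g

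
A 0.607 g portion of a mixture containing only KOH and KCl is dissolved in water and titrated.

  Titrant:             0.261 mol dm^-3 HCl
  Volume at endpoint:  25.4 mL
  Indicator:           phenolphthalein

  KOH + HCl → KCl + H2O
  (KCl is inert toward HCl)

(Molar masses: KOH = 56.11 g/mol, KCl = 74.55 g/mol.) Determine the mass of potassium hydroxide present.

n(HCl) = 0.0254 × 0.261 = 6.63 × 10^-3 mol
Let x = n(KOH), y = n(KCl).
Titrant: 1x = 6.63 × 10^-3;  mass: 56.11x + 74.55y = 0.607
Solving, x = 6.63 × 10^-3 mol, y = 3.15 × 10^-3 mol
mass of KOH = 6.63 × 10^-3 × 56.11 = 0.372 g

0.372 g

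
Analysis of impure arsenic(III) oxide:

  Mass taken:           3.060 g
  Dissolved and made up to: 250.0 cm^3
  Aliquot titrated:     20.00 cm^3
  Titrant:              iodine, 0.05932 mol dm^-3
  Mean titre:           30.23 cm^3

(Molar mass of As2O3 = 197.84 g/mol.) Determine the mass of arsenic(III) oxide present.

As2O3 + 2 I2 + 2 H2O → As2O5 + 4 HI
n(I2) per titration = 0.03023 × 0.05932 = 1.793 × 10^-3 mol
From the 1:2 ratio, n(As2O3) in each aliquot = 1/2 × 1.793 × 10^-3 = 8.966 × 10^-4 mol
n(As2O3) in the whole flask = 8.966 × 10^-4 × 250.0/20.00 = 0.01121 mol
mass of As2O3 = 0.01121 × 197.84 = 2.217 g

2.217 g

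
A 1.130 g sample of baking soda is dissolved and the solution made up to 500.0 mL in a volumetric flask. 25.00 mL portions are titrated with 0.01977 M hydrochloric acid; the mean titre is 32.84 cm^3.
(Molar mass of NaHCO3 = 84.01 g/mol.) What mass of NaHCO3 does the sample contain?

NaHCO3 + HCl → NaCl + H2O + CO2
n(HCl) per titration = 0.03284 × 0.01977 = 6.492 × 10^-4 mol
n(NaHCO3) in each aliquot = 6.492 × 10^-4 mol (1:1 ratio)
n(NaHCO3) in the whole flask = 6.492 × 10^-4 × 500.0/25.00 = 0.01298 mol
mass of NaHCO3 = 0.01298 × 84.01 = 1.091 g

1.091 g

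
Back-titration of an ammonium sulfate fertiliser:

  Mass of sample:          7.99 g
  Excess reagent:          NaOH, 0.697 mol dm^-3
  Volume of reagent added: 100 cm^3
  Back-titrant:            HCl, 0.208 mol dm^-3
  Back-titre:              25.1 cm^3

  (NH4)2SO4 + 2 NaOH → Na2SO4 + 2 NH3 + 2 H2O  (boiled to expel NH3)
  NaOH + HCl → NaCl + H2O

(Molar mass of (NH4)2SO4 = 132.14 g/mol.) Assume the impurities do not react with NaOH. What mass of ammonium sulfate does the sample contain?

4.26 g

n(NaOH) added = 0.100 × 0.697 = 0.0697 mol
n(HCl) used in back-titration = 0.0251 × 0.208 = 5.22 × 10^-3 mol
n(NaOH) left over = 5.22 × 10^-3 mol (1:1 ratio)
n(NaOH) consumed by analyte = 0.0697 − 5.22 × 10^-3 = 0.0645 mol
From the 1:2 ratio, n((NH4)2SO4) = 1/2 × 0.0645 = 0.0322 mol
mass of (NH4)2SO4 = 0.0322 × 132.14 = 4.26 g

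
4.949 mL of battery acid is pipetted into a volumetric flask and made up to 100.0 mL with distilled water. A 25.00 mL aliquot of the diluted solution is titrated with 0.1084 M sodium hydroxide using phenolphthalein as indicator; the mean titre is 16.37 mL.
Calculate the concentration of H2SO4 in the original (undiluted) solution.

H2SO4 + 2 NaOH → Na2SO4 + 2 H2O
n(NaOH) = 0.01637 × 0.1084 = 1.775 × 10^-3 mol
From the 1:2 ratio, n(H2SO4) in the aliquot = 1/2 × 1.775 × 10^-3 = 8.873 × 10^-4 mol
[H2SO4]_dilute = 8.873 × 10^-4 / 0.02500 = 0.03549 mol/L
Dilution factor = 100.0 / 4.949 = 20.21
[H2SO4]_stock = 0.03549 × 20.21 = 0.7171 mol/L

0.7171 M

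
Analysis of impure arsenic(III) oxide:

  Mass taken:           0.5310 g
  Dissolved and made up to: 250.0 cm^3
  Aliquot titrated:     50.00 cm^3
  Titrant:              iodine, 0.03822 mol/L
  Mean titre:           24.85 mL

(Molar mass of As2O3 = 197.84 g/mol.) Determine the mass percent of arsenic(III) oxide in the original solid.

As2O3 + 2 I2 + 2 H2O → As2O5 + 4 HI
n(I2) per titration = 0.02485 × 0.03822 = 9.498 × 10^-4 mol
From the 1:2 ratio, n(As2O3) in each aliquot = 1/2 × 9.498 × 10^-4 = 4.749 × 10^-4 mol
n(As2O3) in the whole flask = 4.749 × 10^-4 × 250.0/50.00 = 2.374 × 10^-3 mol
mass of As2O3 = 2.374 × 10^-3 × 197.84 = 0.4698 g
% As2O3 = 0.4698 / 0.5310 × 100 = 88.47 %

88.47 %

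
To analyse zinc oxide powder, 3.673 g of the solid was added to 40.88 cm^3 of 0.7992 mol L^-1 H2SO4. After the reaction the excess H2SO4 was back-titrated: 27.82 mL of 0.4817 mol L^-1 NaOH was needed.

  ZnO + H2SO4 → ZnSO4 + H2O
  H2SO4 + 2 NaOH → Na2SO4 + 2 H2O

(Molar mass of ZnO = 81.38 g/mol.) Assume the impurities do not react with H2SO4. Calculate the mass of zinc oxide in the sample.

2.114 g

n(H2SO4) added = 0.04088 × 0.7992 = 0.03267 mol
n(NaOH) used in back-titration = 0.02782 × 0.4817 = 0.01340 mol
From the 1:2 ratio, n(H2SO4) left over = 1/2 × 0.01340 = 6.700 × 10^-3 mol
n(H2SO4) consumed by analyte = 0.03267 − 6.700 × 10^-3 = 0.02597 mol
n(ZnO) = 0.02597 mol (1:1 ratio)
mass of ZnO = 0.02597 × 81.38 = 2.114 g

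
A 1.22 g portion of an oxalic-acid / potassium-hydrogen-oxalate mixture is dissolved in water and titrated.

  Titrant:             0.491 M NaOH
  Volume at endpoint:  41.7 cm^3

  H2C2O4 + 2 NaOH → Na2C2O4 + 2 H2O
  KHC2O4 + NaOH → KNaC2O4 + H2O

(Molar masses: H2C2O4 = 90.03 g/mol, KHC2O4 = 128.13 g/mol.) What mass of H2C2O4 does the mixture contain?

0.760 g

n(NaOH) = 0.0417 × 0.491 = 0.0205 mol
Let x = n(H2C2O4), y = n(KHC2O4).
Titrant: 2x + 1y = 0.0205;  mass: 90.03x + 128.13y = 1.22
Solving, x = 8.44 × 10^-3 mol, y = 3.59 × 10^-3 mol
mass of H2C2O4 = 8.44 × 10^-3 × 90.03 = 0.760 g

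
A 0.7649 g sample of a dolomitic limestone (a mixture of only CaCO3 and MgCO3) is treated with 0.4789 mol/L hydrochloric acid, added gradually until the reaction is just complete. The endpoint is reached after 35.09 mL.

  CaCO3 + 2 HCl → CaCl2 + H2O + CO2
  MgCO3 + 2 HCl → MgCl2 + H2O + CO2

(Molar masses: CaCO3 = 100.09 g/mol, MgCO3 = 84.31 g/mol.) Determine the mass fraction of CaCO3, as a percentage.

n(HCl) = 0.03509 × 0.4789 = 0.01680 mol
Let x = n(CaCO3), y = n(MgCO3).
Titrant: 2x + 2y = 0.01680;  mass: 100.09x + 84.31y = 0.7649
Solving, x = 3.581 × 10^-3 mol, y = 4.822 × 10^-3 mol
mass of CaCO3 = 3.581 × 10^-3 × 100.09 = 0.3584 g
% CaCO3 = 0.3584 / 0.7649 × 100 = 46.85 %

46.85 %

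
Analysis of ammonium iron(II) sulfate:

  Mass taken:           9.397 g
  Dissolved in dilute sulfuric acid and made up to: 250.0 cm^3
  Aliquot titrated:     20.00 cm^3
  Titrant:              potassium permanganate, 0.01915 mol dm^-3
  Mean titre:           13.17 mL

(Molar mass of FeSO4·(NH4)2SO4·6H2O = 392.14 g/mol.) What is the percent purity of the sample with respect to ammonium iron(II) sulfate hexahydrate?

MnO4^- + 5 Fe^2+ + 8 H^+ → Mn^2+ + 5 Fe^3+ + 4 H2O
n(KMnO4) per titration = 0.01317 × 0.01915 = 2.522 × 10^-4 mol
From the 5:1 ratio, n(FeSO4·(NH4)2SO4·6H2O) in each aliquot = 5/1 × 2.522 × 10^-4 = 1.261 × 10^-3 mol
n(FeSO4·(NH4)2SO4·6H2O) in the whole flask = 1.261 × 10^-3 × 250.0/20.00 = 0.01576 mol
mass of FeSO4·(NH4)2SO4·6H2O = 0.01576 × 392.14 = 6.181 g
% FeSO4·(NH4)2SO4·6H2O = 6.181 / 9.397 × 100 = 65.78 %

65.78 %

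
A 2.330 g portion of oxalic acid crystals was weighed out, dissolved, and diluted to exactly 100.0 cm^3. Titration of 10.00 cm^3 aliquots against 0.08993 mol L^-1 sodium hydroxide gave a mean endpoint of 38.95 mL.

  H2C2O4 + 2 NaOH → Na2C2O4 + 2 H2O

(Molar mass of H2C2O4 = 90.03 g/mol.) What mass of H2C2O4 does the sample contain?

1.577 g

n(NaOH) per titration = 0.03895 × 0.08993 = 3.503 × 10^-3 mol
From the 1:2 ratio, n(H2C2O4) in each aliquot = 1/2 × 3.503 × 10^-3 = 1.751 × 10^-3 mol
n(H2C2O4) in the whole flask = 1.751 × 10^-3 × 100.0/10.00 = 0.01751 mol
mass of H2C2O4 = 0.01751 × 90.03 = 1.577 g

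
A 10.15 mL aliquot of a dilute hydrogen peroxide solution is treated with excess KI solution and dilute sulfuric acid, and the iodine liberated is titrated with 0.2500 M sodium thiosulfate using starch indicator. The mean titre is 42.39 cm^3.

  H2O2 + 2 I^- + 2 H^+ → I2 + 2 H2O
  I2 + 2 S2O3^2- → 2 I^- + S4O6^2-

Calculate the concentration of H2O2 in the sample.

n(S2O3^2-) = 0.04239 × 0.2500 = 0.01060 mol
n(I2) = n(S2O3^2-)/2 = 5.299 × 10^-3 mol
n(H2O2) in the aliquot = 5.299 × 10^-3 mol (1:1 ratio)
[H2O2] = 5.299 × 10^-3 / 0.01015 = 0.5220 mol/L

0.5220 M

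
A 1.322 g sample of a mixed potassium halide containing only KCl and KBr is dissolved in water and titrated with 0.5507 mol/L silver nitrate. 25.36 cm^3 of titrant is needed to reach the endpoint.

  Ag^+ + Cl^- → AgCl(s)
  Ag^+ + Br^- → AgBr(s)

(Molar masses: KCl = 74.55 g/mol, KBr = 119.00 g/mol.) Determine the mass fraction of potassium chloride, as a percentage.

43.12 %

n(AgNO3) = 0.02536 × 0.5507 = 0.01397 mol
Let x = n(KCl), y = n(KBr).
Titrant: 1x + 1y = 0.01397;  mass: 74.55x + 119.00y = 1.322
Solving, x = 7.647 × 10^-3 mol, y = 6.318 × 10^-3 mol
mass of KCl = 7.647 × 10^-3 × 74.55 = 0.5701 g
% KCl = 0.5701 / 1.322 × 100 = 43.12 %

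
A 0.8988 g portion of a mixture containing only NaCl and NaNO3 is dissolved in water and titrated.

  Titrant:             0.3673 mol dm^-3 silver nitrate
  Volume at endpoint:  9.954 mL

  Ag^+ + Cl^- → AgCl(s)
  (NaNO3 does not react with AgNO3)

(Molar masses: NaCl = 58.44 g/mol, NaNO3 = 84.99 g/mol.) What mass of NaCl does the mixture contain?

n(AgNO3) = 0.009954 × 0.3673 = 3.656 × 10^-3 mol
Let x = n(NaCl), y = n(NaNO3).
Titrant: 1x = 3.656 × 10^-3;  mass: 58.44x + 84.99y = 0.8988
Solving, x = 3.656 × 10^-3 mol, y = 8.061 × 10^-3 mol
mass of NaCl = 3.656 × 10^-3 × 58.44 = 0.2137 g

0.2137 g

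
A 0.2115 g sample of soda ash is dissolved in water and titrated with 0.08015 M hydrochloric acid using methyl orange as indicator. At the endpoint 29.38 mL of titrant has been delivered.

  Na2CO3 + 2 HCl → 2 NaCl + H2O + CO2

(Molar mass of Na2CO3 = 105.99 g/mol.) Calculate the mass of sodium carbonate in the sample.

n(HCl) = 0.02938 L × 0.08015 mol/L = 2.355 × 10^-3 mol
From the 1:2 ratio, n(Na2CO3) = 1/2 × 2.355 × 10^-3 = 1.177 × 10^-3 mol
mass of Na2CO3 = 1.177 × 10^-3 × 105.99 g/mol = 0.1248 g

0.1248 g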